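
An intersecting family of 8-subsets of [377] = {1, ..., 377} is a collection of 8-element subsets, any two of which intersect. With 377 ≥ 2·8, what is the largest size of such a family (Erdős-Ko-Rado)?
max |F| = C(376, 7) = 199290952927000

Erdős-Ko-Rado (1961): when n ≥ 2k, max |F| = C(n−1, k−1). The bound is attained by the star {A : i ∈ A} for any fixed i ∈ [n]. Here C(377−1, 8−1) = C(376, 7) = 199290952927000.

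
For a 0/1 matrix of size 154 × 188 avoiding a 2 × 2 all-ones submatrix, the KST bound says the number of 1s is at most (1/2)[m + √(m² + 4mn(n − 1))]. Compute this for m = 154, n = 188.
z(154, 188; 2, 2) ≤ (1/2)[154 + √(154² + 4·154·188·187)] = (1/2)[154 + √21679812] = 2405.0793

Kővári–Sós–Turán: let r_1, ..., r_154 be the row sums and z = Σ r_i the total number of 1s. Each pair of columns can share at most one row with both entries 1 (else a 2×2 all-ones block appears), so Σ_i C(r_i, 2) ≤ C(188, 2) = 17578. By convexity Σ_i C(r_i, 2) ≥ 154·C(z/154, 2) = z(z − 154)/(2·154), giving z² − 154z − 154·188·187 ≤ 0 and hence z ≤ (1/2)[154 + √(23716 + 4·5414024)] = (1/2)[154 + √21679812] ≈ (1/2)(154 + 4656.1585) = 2405.0793.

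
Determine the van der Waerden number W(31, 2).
W(31, 2) = 31 + 1 = 32

A 2-term AP is any pair of integers, so a monochromatic 2-AP exists iff some colour is used at least twice. With 31 colours, the colouring i ↦ i on {1, ..., 31} uses each colour once, avoiding any monochromatic pair, so W(31, 2) > 31. For {1, ..., 32}, pigeonhole forces two integers of the same colour, which form a monochromatic 2-AP. Hence W(31, 2) = 32.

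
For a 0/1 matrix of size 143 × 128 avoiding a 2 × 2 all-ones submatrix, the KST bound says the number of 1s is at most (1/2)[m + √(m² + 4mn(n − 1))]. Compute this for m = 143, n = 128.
z(143, 128; 2, 2) ≤ (1/2)[143 + √(143² + 4·143·128·127)] = (1/2)[143 + √9318881] = 1597.8421

Kővári–Sós–Turán: let r_1, ..., r_143 be the row sums and z = Σ r_i the total number of 1s. Each pair of columns can share at most one row with both entries 1 (else a 2×2 all-ones block appears), so Σ_i C(r_i, 2) ≤ C(128, 2) = 8128. By convexity Σ_i C(r_i, 2) ≥ 143·C(z/143, 2) = z(z − 143)/(2·143), giving z² − 143z − 143·128·127 ≤ 0 and hence z ≤ (1/2)[143 + √(20449 + 4·2324608)] = (1/2)[143 + √9318881] ≈ (1/2)(143 + 3052.6842) = 1597.8421.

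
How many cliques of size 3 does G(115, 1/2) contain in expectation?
E[# K_3] = C(115, 3) · (1/2)^C(3, 2) = 246905 / 2^3 = 30863.125

For each 3-subset S of vertices (there are C(115, 3) = 246905 such S), let X_S = 1 if S induces a K_3 (all C(3, 2) = 3 edges present). Then P(X_S = 1) = (1/2)^3 = 1/8. By linearity of expectation, E[# K_3] = C(115, 3) · (1/2)^3 = 246905 / 8 = 30863.125.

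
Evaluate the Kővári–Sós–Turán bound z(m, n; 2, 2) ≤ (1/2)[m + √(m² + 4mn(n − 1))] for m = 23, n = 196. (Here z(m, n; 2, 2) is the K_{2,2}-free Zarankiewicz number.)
z(23, 196; 2, 2) ≤ (1/2)[23 + √(23² + 4·23·196·195)] = (1/2)[23 + √3516769] = 949.1525

Kővári–Sós–Turán: let r_1, ..., r_23 be the row sums and z = Σ r_i the total number of 1s. Each pair of columns can share at most one row with both entries 1 (else a 2×2 all-ones block appears), so Σ_i C(r_i, 2) ≤ C(196, 2) = 19110. By convexity Σ_i C(r_i, 2) ≥ 23·C(z/23, 2) = z(z − 23)/(2·23), giving z² − 23z − 23·196·195 ≤ 0 and hence z ≤ (1/2)[23 + √(529 + 4·879060)] = (1/2)[23 + √3516769] ≈ (1/2)(23 + 1875.305) = 949.1525.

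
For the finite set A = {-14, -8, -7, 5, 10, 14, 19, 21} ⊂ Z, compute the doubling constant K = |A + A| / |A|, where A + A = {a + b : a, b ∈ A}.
K = |A + A| / |A| = 34/8 = 17/4

Enumerate A + A = {a + b : a, b ∈ A}. With |A| = 8, there are |A|^2 = 64 ordered sum pairs; collecting distinct values, A + A = {-28, -22, -21, -16, -15, -14, -9, -4, -3, -2, 0, 2, 3, 5, 6, 7, 10, 11, 12, 13, 14, 15, 19, 20, 24, 26, 28, 29, 31, 33, 35, 38, 40, 42}, so |A + A| = 34. Thus K = 34/8 = 17/4. For comparison, the minimum possible |A + A| over all 8-element sets is 2·8 − 1 = 15 (so min K = 15/8), attained only by arithmetic progressions.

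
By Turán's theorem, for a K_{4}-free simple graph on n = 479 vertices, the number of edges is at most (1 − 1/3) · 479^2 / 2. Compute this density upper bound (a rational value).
Turán density bound = (2/3) · 479^2/2 = 229441/3 ≈ 76480.3333

Turán's theorem: ex(n, K_{r+1}) is achieved by the complete r-partite Turán graph T(n, r) with parts as balanced as possible, and is at most (1 − 1/r) · n^2/2. For r = 3, n = 479: the density bound is (2/3) · 229441/2 = 229441/3 ≈ 76480.3333. The integer-valued extremum is e(T(479, 3)) = 76480, which is strictly less than the density bound 229441/3 since 3 ∤ 479 (the parts of T(479, 3) cannot all be equal).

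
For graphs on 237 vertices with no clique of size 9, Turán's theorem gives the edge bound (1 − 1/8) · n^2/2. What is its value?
Turán density bound = (7/8) · 237^2/2 = 393183/16 ≈ 24573.9375

Turán's theorem: ex(n, K_{r+1}) is achieved by the complete r-partite Turán graph T(n, r) with parts as balanced as possible, and is at most (1 − 1/r) · n^2/2. For r = 8, n = 237: the density bound is (7/8) · 56169/2 = 393183/16 ≈ 24573.9375. The integer-valued extremum is e(T(237, 8)) = 24573, which is strictly less than the density bound 393183/16 since 8 ∤ 237 (the parts of T(237, 8) cannot all be equal).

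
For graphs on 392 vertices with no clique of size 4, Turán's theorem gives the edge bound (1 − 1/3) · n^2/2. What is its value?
Turán density bound = (2/3) · 392^2/2 = 153664/3 ≈ 51221.3333

Turán's theorem: ex(n, K_{r+1}) is achieved by the complete r-partite Turán graph T(n, r) with parts as balanced as possible, and is at most (1 − 1/r) · n^2/2. For r = 3, n = 392: the density bound is (2/3) · 153664/2 = 153664/3 ≈ 51221.3333. The integer-valued extremum is e(T(392, 3)) = 51221, which is strictly less than the density bound 153664/3 since 3 ∤ 392 (the parts of T(392, 3) cannot all be equal).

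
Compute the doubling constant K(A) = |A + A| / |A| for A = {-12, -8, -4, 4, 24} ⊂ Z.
K = |A + A| / |A| = 13/5

Enumerate A + A = {a + b : a, b ∈ A}. With |A| = 5, there are |A|^2 = 25 ordered sum pairs; collecting distinct values, A + A = {-24, -20, -16, -12, -8, -4, 0, 8, 12, 16, 20, 28, 48}, so |A + A| = 13. Thus K = 13/5. For comparison, the minimum possible |A + A| over all 5-element sets is 2·5 − 1 = 9 (so min K = 9/5), attained only by arithmetic progressions.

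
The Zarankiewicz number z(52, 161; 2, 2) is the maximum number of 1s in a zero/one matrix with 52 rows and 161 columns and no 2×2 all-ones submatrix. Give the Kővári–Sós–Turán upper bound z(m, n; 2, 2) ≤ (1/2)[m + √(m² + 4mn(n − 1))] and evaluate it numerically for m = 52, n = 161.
z(52, 161; 2, 2) ≤ (1/2)[52 + √(52² + 4·52·161·160)] = (1/2)[52 + √5360784] = 1183.6683

Kővári–Sós–Turán: let r_1, ..., r_52 be the row sums and z = Σ r_i the total number of 1s. Each pair of columns can share at most one row with both entries 1 (else a 2×2 all-ones block appears), so Σ_i C(r_i, 2) ≤ C(161, 2) = 12880. By convexity Σ_i C(r_i, 2) ≥ 52·C(z/52, 2) = z(z − 52)/(2·52), giving z² − 52z − 52·161·160 ≤ 0 and hence z ≤ (1/2)[52 + √(2704 + 4·1339520)] = (1/2)[52 + √5360784] ≈ (1/2)(52 + 2315.3367) = 1183.6683.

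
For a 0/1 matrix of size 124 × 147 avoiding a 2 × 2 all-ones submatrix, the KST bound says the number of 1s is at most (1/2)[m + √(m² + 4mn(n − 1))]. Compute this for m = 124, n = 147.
z(124, 147; 2, 2) ≤ (1/2)[124 + √(124² + 4·124·147·146)] = (1/2)[124 + √10660528] = 1694.5232

Kővári–Sós–Turán: let r_1, ..., r_124 be the row sums and z = Σ r_i the total number of 1s. Each pair of columns can share at most one row with both entries 1 (else a 2×2 all-ones block appears), so Σ_i C(r_i, 2) ≤ C(147, 2) = 10731. By convexity Σ_i C(r_i, 2) ≥ 124·C(z/124, 2) = z(z − 124)/(2·124), giving z² − 124z − 124·147·146 ≤ 0 and hence z ≤ (1/2)[124 + √(15376 + 4·2661288)] = (1/2)[124 + √10660528] ≈ (1/2)(124 + 3265.0464) = 1694.5232.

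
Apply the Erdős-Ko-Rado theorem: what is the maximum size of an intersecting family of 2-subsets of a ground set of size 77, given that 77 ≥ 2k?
max |F| = C(76, 1) = 76

Erdős-Ko-Rado (1961): when n ≥ 2k, max |F| = C(n−1, k−1). The bound is attained by the star {A : i ∈ A} for any fixed i ∈ [n]. Here C(77−1, 2−1) = C(76, 1) = 76.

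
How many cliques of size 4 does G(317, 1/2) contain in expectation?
E[# K_4] = C(317, 4) · (1/2)^C(4, 2) = 412833855 / 2^6 = 6450528.984375

For each 4-subset S of vertices (there are C(317, 4) = 412833855 such S), let X_S = 1 if S induces a K_4 (all C(4, 2) = 6 edges present). Then P(X_S = 1) = (1/2)^6 = 1/64. By linearity of expectation, E[# K_4] = C(317, 4) · (1/2)^6 = 412833855 / 64 = 6450528.984375.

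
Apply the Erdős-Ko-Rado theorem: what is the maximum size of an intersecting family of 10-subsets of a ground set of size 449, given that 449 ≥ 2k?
max |F| = C(448, 9) = 1847641062591163840

Erdős-Ko-Rado (1961): when n ≥ 2k, max |F| = C(n−1, k−1). The bound is attained by the star {A : i ∈ A} for any fixed i ∈ [n]. Here C(449−1, 10−1) = C(448, 9) = 1847641062591163840.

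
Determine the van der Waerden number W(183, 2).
W(183, 2) = 183 + 1 = 184

A 2-term AP is any pair of integers, so a monochromatic 2-AP exists iff some colour is used at least twice. With 183 colours, the colouring i ↦ i on {1, ..., 183} uses each colour once, avoiding any monochromatic pair, so W(183, 2) > 183. For {1, ..., 184}, pigeonhole forces two integers of the same colour, which form a monochromatic 2-AP. Hence W(183, 2) = 184.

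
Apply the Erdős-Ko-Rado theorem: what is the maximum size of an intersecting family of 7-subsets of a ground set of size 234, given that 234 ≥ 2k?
max |F| = C(233, 6) = 208267524388

The Erdős-Ko-Rado theorem states: for n ≥ 2k, an intersecting family of k-subsets of an n-element set has size at most C(n − 1, k − 1), with equality for 'star' families {A ⊆ [n] : |A| = k, i ∈ A} (fix an element i). For n = 234, k = 7: C(233, 6) = 208267524388.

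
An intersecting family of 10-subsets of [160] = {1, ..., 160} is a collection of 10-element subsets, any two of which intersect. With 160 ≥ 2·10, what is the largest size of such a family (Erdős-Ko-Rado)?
max |F| = C(159, 9) = 142128055457531

Erdős-Ko-Rado (1961): when n ≥ 2k, max |F| = C(n−1, k−1). The bound is attained by the star {A : i ∈ A} for any fixed i ∈ [n]. Here C(160−1, 10−1) = C(159, 9) = 142128055457531.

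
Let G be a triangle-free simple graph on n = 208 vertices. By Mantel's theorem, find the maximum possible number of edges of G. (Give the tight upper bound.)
ex(208, K_3) = ⌊208^2/4⌋ = 10816

Mantel (1907): a triangle-free graph on n vertices has at most ⌊n^2/4⌋ edges, with equality for the complete bipartite graph K_{⌊n/2⌋, ⌈n/2⌉}. For n = 208: ⌊208^2/4⌋ = ⌊43264/4⌋ = 10816. The extremal graph is K_{104, 104}, which has 104·104 = 10816 edges.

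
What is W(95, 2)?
W(95, 2) = 95 + 1 = 96

A 2-term AP is any pair of integers, so a monochromatic 2-AP exists iff some colour is used at least twice. With 95 colours, the colouring i ↦ i on {1, ..., 95} uses each colour once, avoiding any monochromatic pair, so W(95, 2) > 95. For {1, ..., 96}, pigeonhole forces two integers of the same colour, which form a monochromatic 2-AP. Hence W(95, 2) = 96.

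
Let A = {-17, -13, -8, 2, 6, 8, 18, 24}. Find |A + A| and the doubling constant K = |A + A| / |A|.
K = |A + A| / |A| = 32/8 = 4

Enumerate A + A = {a + b : a, b ∈ A}. With |A| = 8, there are |A|^2 = 64 ordered sum pairs; collecting distinct values, A + A = {-34, -30, -26, -25, -21, -16, -15, -11, -9, -7, -6, -5, -2, 0, 1, 4, 5, 7, 8, 10, 11, 12, 14, 16, 20, 24, 26, 30, 32, 36, 42, 48}, so |A + A| = 32. Thus K = 32/8 = 4. For comparison, the minimum possible |A + A| over all 8-element sets is 2·8 − 1 = 15 (so min K = 15/8), attained only by arithmetic progressions.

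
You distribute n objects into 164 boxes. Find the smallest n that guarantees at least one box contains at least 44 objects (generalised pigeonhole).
n = (44 − 1)·164 + 1 = 7053

By the generalised pigeonhole principle, to guarantee some box contains ≥ r objects we need more than (r − 1) · k objects total. Threshold: n = (r − 1) · k + 1. With r = 44 and k = 164: n = 43 · 164 + 1 = 7052 + 1 = 7053. For n = 7052 = 43 · 164, we can put exactly 43 objects in every box, avoiding 44 in any single one — so 7053 is tight.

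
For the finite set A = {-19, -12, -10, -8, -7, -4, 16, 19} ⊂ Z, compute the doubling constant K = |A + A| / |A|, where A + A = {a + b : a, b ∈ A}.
K = |A + A| / |A| = 31/8

Enumerate A + A = {a + b : a, b ∈ A}. With |A| = 8, there are |A|^2 = 64 ordered sum pairs; collecting distinct values, A + A = {-38, -31, -29, -27, -26, -24, -23, -22, -20, -19, -18, -17, -16, -15, -14, -12, -11, -8, -3, 0, 4, 6, 7, 8, 9, 11, 12, 15, 32, 35, 38}, so |A + A| = 31. Thus K = 31/8. For comparison, the minimum possible |A + A| over all 8-element sets is 2·8 − 1 = 15 (so min K = 15/8), attained only by arithmetic progressions.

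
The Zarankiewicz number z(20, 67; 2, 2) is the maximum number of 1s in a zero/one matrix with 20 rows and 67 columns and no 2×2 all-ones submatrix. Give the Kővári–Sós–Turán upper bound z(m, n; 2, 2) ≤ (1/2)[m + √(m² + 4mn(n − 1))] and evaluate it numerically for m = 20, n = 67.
z(20, 67; 2, 2) ≤ (1/2)[20 + √(20² + 4·20·67·66)] = (1/2)[20 + √354160] = 307.5567

Kővári–Sós–Turán: let r_1, ..., r_20 be the row sums and z = Σ r_i the total number of 1s. Each pair of columns can share at most one row with both entries 1 (else a 2×2 all-ones block appears), so Σ_i C(r_i, 2) ≤ C(67, 2) = 2211. By convexity Σ_i C(r_i, 2) ≥ 20·C(z/20, 2) = z(z − 20)/(2·20), giving z² − 20z − 20·67·66 ≤ 0 and hence z ≤ (1/2)[20 + √(400 + 4·88440)] = (1/2)[20 + √354160] ≈ (1/2)(20 + 595.1134) = 307.5567.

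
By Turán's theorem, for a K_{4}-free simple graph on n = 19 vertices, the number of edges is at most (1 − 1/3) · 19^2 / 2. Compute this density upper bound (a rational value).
Turán density bound = (2/3) · 19^2/2 = 361/3 ≈ 120.3333

Turán's theorem: ex(n, K_{r+1}) is achieved by the complete r-partite Turán graph T(n, r) with parts as balanced as possible, and is at most (1 − 1/r) · n^2/2. For r = 3, n = 19: the density bound is (2/3) · 361/2 = 361/3 ≈ 120.3333. The integer-valued extremum is e(T(19, 3)) = 120, which is strictly less than the density bound 361/3 since 3 ∤ 19 (the parts of T(19, 3) cannot all be equal).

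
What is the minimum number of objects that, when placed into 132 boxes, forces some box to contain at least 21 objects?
n = (21 − 1)·132 + 1 = 2641

By the generalised pigeonhole principle, to guarantee some box contains ≥ r objects we need more than (r − 1) · k objects total. Threshold: n = (r − 1) · k + 1. With r = 21 and k = 132: n = 20 · 132 + 1 = 2640 + 1 = 2641. For n = 2640 = 20 · 132, we can put exactly 20 objects in every box, avoiding 21 in any single one — so 2641 is tight.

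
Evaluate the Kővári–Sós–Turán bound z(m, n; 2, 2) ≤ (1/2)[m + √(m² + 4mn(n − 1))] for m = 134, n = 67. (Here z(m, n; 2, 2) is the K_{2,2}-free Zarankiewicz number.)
z(134, 67; 2, 2) ≤ (1/2)[134 + √(134² + 4·134·67·66)] = (1/2)[134 + √2388148] = 839.6817

Kővári–Sós–Turán: let r_1, ..., r_134 be the row sums and z = Σ r_i the total number of 1s. Each pair of columns can share at most one row with both entries 1 (else a 2×2 all-ones block appears), so Σ_i C(r_i, 2) ≤ C(67, 2) = 2211. By convexity Σ_i C(r_i, 2) ≥ 134·C(z/134, 2) = z(z − 134)/(2·134), giving z² − 134z − 134·67·66 ≤ 0 and hence z ≤ (1/2)[134 + √(17956 + 4·592548)] = (1/2)[134 + √2388148] ≈ (1/2)(134 + 1545.3634) = 839.6817.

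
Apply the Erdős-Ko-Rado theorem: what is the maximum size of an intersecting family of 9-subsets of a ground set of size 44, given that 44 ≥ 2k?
max |F| = C(43, 8) = 145008513

Erdős-Ko-Rado (1961): when n ≥ 2k, max |F| = C(n−1, k−1). The bound is attained by the star {A : i ∈ A} for any fixed i ∈ [n]. Here C(44−1, 9−1) = C(43, 8) = 145008513.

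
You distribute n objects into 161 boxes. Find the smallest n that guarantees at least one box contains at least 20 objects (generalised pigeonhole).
n = (20 − 1)·161 + 1 = 3060

By the generalised pigeonhole principle, to guarantee some box contains ≥ r objects we need more than (r − 1) · k objects total. Threshold: n = (r − 1) · k + 1. With r = 20 and k = 161: n = 19 · 161 + 1 = 3059 + 1 = 3060. For n = 3059 = 19 · 161, we can put exactly 19 objects in every box, avoiding 20 in any single one — so 3060 is tight.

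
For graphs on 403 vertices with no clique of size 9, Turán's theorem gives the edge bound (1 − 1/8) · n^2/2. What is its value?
Turán density bound = (7/8) · 403^2/2 = 1136863/16 ≈ 71053.9375

Turán's theorem: ex(n, K_{r+1}) is achieved by the complete r-partite Turán graph T(n, r) with parts as balanced as possible, and is at most (1 − 1/r) · n^2/2. For r = 8, n = 403: the density bound is (7/8) · 162409/2 = 1136863/16 ≈ 71053.9375. The integer-valued extremum is e(T(403, 8)) = 71053, which is strictly less than the density bound 1136863/16 since 8 ∤ 403 (the parts of T(403, 8) cannot all be equal).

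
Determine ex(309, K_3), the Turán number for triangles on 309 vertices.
ex(309, K_3) = ⌊309^2/4⌋ = 23870

Mantel (1907): a triangle-free graph on n vertices has at most ⌊n^2/4⌋ edges, with equality for the complete bipartite graph K_{⌊n/2⌋, ⌈n/2⌉}. For n = 309: ⌊309^2/4⌋ = ⌊95481/4⌋ = 23870. The extremal graph is K_{154, 155}, which has 154·155 = 23870 edges.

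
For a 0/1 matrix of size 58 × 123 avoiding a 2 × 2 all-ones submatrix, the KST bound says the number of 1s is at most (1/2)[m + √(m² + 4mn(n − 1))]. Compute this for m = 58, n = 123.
z(58, 123; 2, 2) ≤ (1/2)[58 + √(58² + 4·58·123·122)] = (1/2)[58 + √3484756] = 962.3751

Kővári–Sós–Turán: let r_1, ..., r_58 be the row sums and z = Σ r_i the total number of 1s. Each pair of columns can share at most one row with both entries 1 (else a 2×2 all-ones block appears), so Σ_i C(r_i, 2) ≤ C(123, 2) = 7503. By convexity Σ_i C(r_i, 2) ≥ 58·C(z/58, 2) = z(z − 58)/(2·58), giving z² − 58z − 58·123·122 ≤ 0 and hence z ≤ (1/2)[58 + √(3364 + 4·870348)] = (1/2)[58 + √3484756] ≈ (1/2)(58 + 1866.7501) = 962.3751.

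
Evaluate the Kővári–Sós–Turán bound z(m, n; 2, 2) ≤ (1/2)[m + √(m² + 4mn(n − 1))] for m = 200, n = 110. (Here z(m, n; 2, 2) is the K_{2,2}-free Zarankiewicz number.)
z(200, 110; 2, 2) ≤ (1/2)[200 + √(200² + 4·200·110·109)] = (1/2)[200 + √9632000] = 1651.7732

Kővári–Sós–Turán: let r_1, ..., r_200 be the row sums and z = Σ r_i the total number of 1s. Each pair of columns can share at most one row with both entries 1 (else a 2×2 all-ones block appears), so Σ_i C(r_i, 2) ≤ C(110, 2) = 5995. By convexity Σ_i C(r_i, 2) ≥ 200·C(z/200, 2) = z(z − 200)/(2·200), giving z² − 200z − 200·110·109 ≤ 0 and hence z ≤ (1/2)[200 + √(40000 + 4·2398000)] = (1/2)[200 + √9632000] ≈ (1/2)(200 + 3103.5464) = 1651.7732.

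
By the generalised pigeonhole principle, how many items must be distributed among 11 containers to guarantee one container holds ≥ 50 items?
n = (50 − 1)·11 + 1 = 540

By the generalised pigeonhole principle, to guarantee some box contains ≥ r objects we need more than (r − 1) · k objects total. Threshold: n = (r − 1) · k + 1. With r = 50 and k = 11: n = 49 · 11 + 1 = 539 + 1 = 540. For n = 539 = 49 · 11, we can put exactly 49 objects in every box, avoiding 50 in any single one — so 540 is tight.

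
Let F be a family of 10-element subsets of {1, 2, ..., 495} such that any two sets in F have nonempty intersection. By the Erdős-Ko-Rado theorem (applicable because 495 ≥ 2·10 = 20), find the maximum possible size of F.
max |F| = C(494, 9) = 4486910655588823098

The Erdős-Ko-Rado theorem states: for n ≥ 2k, an intersecting family of k-subsets of an n-element set has size at most C(n − 1, k − 1), with equality for 'star' families {A ⊆ [n] : |A| = k, i ∈ A} (fix an element i). For n = 495, k = 10: C(494, 9) = 4486910655588823098.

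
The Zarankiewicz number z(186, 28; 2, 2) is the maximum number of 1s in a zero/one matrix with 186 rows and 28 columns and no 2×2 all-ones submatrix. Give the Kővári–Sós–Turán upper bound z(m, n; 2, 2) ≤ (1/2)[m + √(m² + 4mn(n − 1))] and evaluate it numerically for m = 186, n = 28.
z(186, 28; 2, 2) ≤ (1/2)[186 + √(186² + 4·186·28·27)] = (1/2)[186 + √597060] = 479.3483

Kővári–Sós–Turán: let r_1, ..., r_186 be the row sums and z = Σ r_i the total number of 1s. Each pair of columns can share at most one row with both entries 1 (else a 2×2 all-ones block appears), so Σ_i C(r_i, 2) ≤ C(28, 2) = 378. By convexity Σ_i C(r_i, 2) ≥ 186·C(z/186, 2) = z(z − 186)/(2·186), giving z² − 186z − 186·28·27 ≤ 0 and hence z ≤ (1/2)[186 + √(34596 + 4·140616)] = (1/2)[186 + √597060] ≈ (1/2)(186 + 772.6966) = 479.3483.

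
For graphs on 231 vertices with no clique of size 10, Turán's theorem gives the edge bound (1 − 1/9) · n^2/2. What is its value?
Turán density bound = (8/9) · 231^2/2 = 23716

Turán's theorem: ex(n, K_{r+1}) is achieved by the complete r-partite Turán graph T(n, r) with parts as balanced as possible, and is at most (1 − 1/r) · n^2/2. For r = 9, n = 231: the density bound is (8/9) · 53361/2 = 23716. The integer-valued extremum is e(T(231, 9)) = 23715, which is strictly less than the density bound 23716 since 9 ∤ 231 (the parts of T(231, 9) cannot all be equal).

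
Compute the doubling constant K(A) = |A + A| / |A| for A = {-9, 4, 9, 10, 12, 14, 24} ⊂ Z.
K = |A + A| / |A| = 25/7

Enumerate A + A = {a + b : a, b ∈ A}. With |A| = 7, there are |A|^2 = 49 ordered sum pairs; collecting distinct values, A + A = {-18, -5, 0, 1, 3, 5, 8, 13, 14, 15, 16, 18, 19, 20, 21, 22, 23, 24, 26, 28, 33, 34, 36, 38, 48}, so |A + A| = 25. Thus K = 25/7. For comparison, the minimum possible |A + A| over all 7-element sets is 2·7 − 1 = 13 (so min K = 13/7), attained only by arithmetic progressions.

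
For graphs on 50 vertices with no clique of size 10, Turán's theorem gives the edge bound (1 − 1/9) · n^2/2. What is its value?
Turán density bound = (8/9) · 50^2/2 = 10000/9 ≈ 1111.1111

Turán's theorem: ex(n, K_{r+1}) is achieved by the complete r-partite Turán graph T(n, r) with parts as balanced as possible, and is at most (1 − 1/r) · n^2/2. For r = 9, n = 50: the density bound is (8/9) · 2500/2 = 10000/9 ≈ 1111.1111. The integer-valued extremum is e(T(50, 9)) = 1110, which is strictly less than the density bound 10000/9 since 9 ∤ 50 (the parts of T(50, 9) cannot all be equal).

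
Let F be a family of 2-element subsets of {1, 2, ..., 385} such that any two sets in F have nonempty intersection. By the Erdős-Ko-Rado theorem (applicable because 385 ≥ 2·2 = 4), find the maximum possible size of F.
max |F| = C(384, 1) = 384

The Erdős-Ko-Rado theorem states: for n ≥ 2k, an intersecting family of k-subsets of an n-element set has size at most C(n − 1, k − 1), with equality for 'star' families {A ⊆ [n] : |A| = k, i ∈ A} (fix an element i). For n = 385, k = 2: C(384, 1) = 384.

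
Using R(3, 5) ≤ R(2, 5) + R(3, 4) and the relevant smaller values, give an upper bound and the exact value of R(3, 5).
R(3, 5) ≤ R(2, 5) + R(3, 4) = 5 + 9 = 14; exact value R(3, 5) = 14.

The Erdős–Szekeres recurrence R(r, s) ≤ R(r−1, s) + R(r, s−1) applied to (r, s) = (3, 5) gives
  R(3, 5) ≤ R(2, 5) + R(3, 4) = 5 + 9 = 14.
(Recall R(2, k) = k and R is symmetric.) Here the recurrence bound is tight: a matching lower-bound construction on K_{13} shows R(3, 5) > 13, so R(3, 5) = 14 exactly.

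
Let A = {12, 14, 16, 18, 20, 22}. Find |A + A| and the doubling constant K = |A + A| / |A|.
K = |A + A| / |A| = 11/6

Enumerate A + A = {a + b : a, b ∈ A}. With |A| = 6, there are |A|^2 = 36 ordered sum pairs; collecting distinct values, A + A = {24, 26, 28, 30, 32, 34, 36, 38, 40, 42, 44}, so |A + A| = 11. Thus K = 11/6. Here |A + A| = 2|A| − 1 = 11, the minimum possible — so K = 11/6 is minimal, which holds iff A is an arithmetic progression.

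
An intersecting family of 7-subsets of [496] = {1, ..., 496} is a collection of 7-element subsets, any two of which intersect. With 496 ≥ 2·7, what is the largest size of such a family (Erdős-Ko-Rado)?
max |F| = C(495, 6) = 19819342628085

Erdős-Ko-Rado (1961): when n ≥ 2k, max |F| = C(n−1, k−1). The bound is attained by the star {A : i ∈ A} for any fixed i ∈ [n]. Here C(496−1, 7−1) = C(495, 6) = 19819342628085.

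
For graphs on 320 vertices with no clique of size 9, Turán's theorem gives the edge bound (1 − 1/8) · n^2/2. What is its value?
Turán density bound = (7/8) · 320^2/2 = 44800

Turán's theorem: ex(n, K_{r+1}) is achieved by the complete r-partite Turán graph T(n, r) with parts as balanced as possible, and is at most (1 − 1/r) · n^2/2. For r = 8, n = 320: the density bound is (7/8) · 102400/2 = 44800. Since 8 ∣ 320, the Turán graph T(320, 8) has parts of equal size 40, and its edge count e(T(320, 8)) = 44800 attains the density bound exactly.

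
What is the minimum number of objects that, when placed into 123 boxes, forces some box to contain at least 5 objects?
n = (5 − 1)·123 + 1 = 493

By the generalised pigeonhole principle, to guarantee some box contains ≥ r objects we need more than (r − 1) · k objects total. Threshold: n = (r − 1) · k + 1. With r = 5 and k = 123: n = 4 · 123 + 1 = 492 + 1 = 493. For n = 492 = 4 · 123, we can put exactly 4 objects in every box, avoiding 5 in any single one — so 493 is tight.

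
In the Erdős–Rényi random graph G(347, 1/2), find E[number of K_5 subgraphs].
E[# K_5] = C(347, 5) · (1/2)^C(5, 2) = 40728272074 / 2^10 = 20364136037/512 ≈ 39773703.197266

For each 5-subset S of vertices (there are C(347, 5) = 40728272074 such S), let X_S = 1 if S induces a K_5 (all C(5, 2) = 10 edges present). Then P(X_S = 1) = (1/2)^10 = 1/1024. By linearity of expectation, E[# K_5] = C(347, 5) · (1/2)^10 = 40728272074 / 1024 = 20364136037/512 ≈ 39773703.197266.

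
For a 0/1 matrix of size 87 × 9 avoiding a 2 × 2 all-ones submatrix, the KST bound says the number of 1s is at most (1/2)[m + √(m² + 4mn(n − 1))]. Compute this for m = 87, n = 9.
z(87, 9; 2, 2) ≤ (1/2)[87 + √(87² + 4·87·9·8)] = (1/2)[87 + √32625] = 133.812

Kővári–Sós–Turán: let r_1, ..., r_87 be the row sums and z = Σ r_i the total number of 1s. Each pair of columns can share at most one row with both entries 1 (else a 2×2 all-ones block appears), so Σ_i C(r_i, 2) ≤ C(9, 2) = 36. By convexity Σ_i C(r_i, 2) ≥ 87·C(z/87, 2) = z(z − 87)/(2·87), giving z² − 87z − 87·9·8 ≤ 0 and hence z ≤ (1/2)[87 + √(7569 + 4·6264)] = (1/2)[87 + √32625] ≈ (1/2)(87 + 180.6239) = 133.812.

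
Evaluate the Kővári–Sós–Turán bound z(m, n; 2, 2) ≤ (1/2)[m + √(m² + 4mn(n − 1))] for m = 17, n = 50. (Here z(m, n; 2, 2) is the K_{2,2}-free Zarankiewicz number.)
z(17, 50; 2, 2) ≤ (1/2)[17 + √(17² + 4·17·50·49)] = (1/2)[17 + √166889] = 212.7603

Kővári–Sós–Turán: let r_1, ..., r_17 be the row sums and z = Σ r_i the total number of 1s. Each pair of columns can share at most one row with both entries 1 (else a 2×2 all-ones block appears), so Σ_i C(r_i, 2) ≤ C(50, 2) = 1225. By convexity Σ_i C(r_i, 2) ≥ 17·C(z/17, 2) = z(z − 17)/(2·17), giving z² − 17z − 17·50·49 ≤ 0 and hence z ≤ (1/2)[17 + √(289 + 4·41650)] = (1/2)[17 + √166889] ≈ (1/2)(17 + 408.5205) = 212.7603.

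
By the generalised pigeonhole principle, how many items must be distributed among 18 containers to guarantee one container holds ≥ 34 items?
n = (34 − 1)·18 + 1 = 595

By the generalised pigeonhole principle, to guarantee some box contains ≥ r objects we need more than (r − 1) · k objects total. Threshold: n = (r − 1) · k + 1. With r = 34 and k = 18: n = 33 · 18 + 1 = 594 + 1 = 595. For n = 594 = 33 · 18, we can put exactly 33 objects in every box, avoiding 34 in any single one — so 595 is tight.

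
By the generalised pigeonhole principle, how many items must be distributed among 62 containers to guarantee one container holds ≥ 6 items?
n = (6 − 1)·62 + 1 = 311

By the generalised pigeonhole principle, to guarantee some box contains ≥ r objects we need more than (r − 1) · k objects total. Threshold: n = (r − 1) · k + 1. With r = 6 and k = 62: n = 5 · 62 + 1 = 310 + 1 = 311. For n = 310 = 5 · 62, we can put exactly 5 objects in every box, avoiding 6 in any single one — so 311 is tight.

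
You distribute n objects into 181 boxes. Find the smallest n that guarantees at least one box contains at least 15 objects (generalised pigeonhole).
n = (15 − 1)·181 + 1 = 2535

By the generalised pigeonhole principle, to guarantee some box contains ≥ r objects we need more than (r − 1) · k objects total. Threshold: n = (r − 1) · k + 1. With r = 15 and k = 181: n = 14 · 181 + 1 = 2534 + 1 = 2535. For n = 2534 = 14 · 181, we can put exactly 14 objects in every box, avoiding 15 in any single one — so 2535 is tight.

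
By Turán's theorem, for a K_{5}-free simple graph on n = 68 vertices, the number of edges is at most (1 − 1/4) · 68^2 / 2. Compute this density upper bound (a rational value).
Turán density bound = (3/4) · 68^2/2 = 1734

Turán's theorem: ex(n, K_{r+1}) is achieved by the complete r-partite Turán graph T(n, r) with parts as balanced as possible, and is at most (1 − 1/r) · n^2/2. For r = 4, n = 68: the density bound is (3/4) · 4624/2 = 1734. Since 4 ∣ 68, the Turán graph T(68, 4) has parts of equal size 17, and its edge count e(T(68, 4)) = 1734 attains the density bound exactly.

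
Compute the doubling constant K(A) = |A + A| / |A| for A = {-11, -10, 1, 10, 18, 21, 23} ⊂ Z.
K = |A + A| / |A| = 27/7

Enumerate A + A = {a + b : a, b ∈ A}. With |A| = 7, there are |A|^2 = 49 ordered sum pairs; collecting distinct values, A + A = {-22, -21, -20, -10, -9, -1, 0, 2, 7, 8, 10, 11, 12, 13, 19, 20, 22, 24, 28, 31, 33, 36, 39, 41, 42, 44, 46}, so |A + A| = 27. Thus K = 27/7. For comparison, the minimum possible |A + A| over all 7-element sets is 2·7 − 1 = 13 (so min K = 13/7), attained only by arithmetic progressions.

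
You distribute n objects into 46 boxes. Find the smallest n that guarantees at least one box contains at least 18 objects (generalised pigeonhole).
n = (18 − 1)·46 + 1 = 783

By the generalised pigeonhole principle, to guarantee some box contains ≥ r objects we need more than (r − 1) · k objects total. Threshold: n = (r − 1) · k + 1. With r = 18 and k = 46: n = 17 · 46 + 1 = 782 + 1 = 783. For n = 782 = 17 · 46, we can put exactly 17 objects in every box, avoiding 18 in any single one — so 783 is tight.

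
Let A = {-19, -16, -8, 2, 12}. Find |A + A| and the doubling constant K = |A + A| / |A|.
K = |A + A| / |A| = 14/5

Enumerate A + A = {a + b : a, b ∈ A}. With |A| = 5, there are |A|^2 = 25 ordered sum pairs; collecting distinct values, A + A = {-38, -35, -32, -27, -24, -17, -16, -14, -7, -6, -4, 4, 14, 24}, so |A + A| = 14. Thus K = 14/5. For comparison, the minimum possible |A + A| over all 5-element sets is 2·5 − 1 = 9 (so min K = 9/5), attained only by arithmetic progressions.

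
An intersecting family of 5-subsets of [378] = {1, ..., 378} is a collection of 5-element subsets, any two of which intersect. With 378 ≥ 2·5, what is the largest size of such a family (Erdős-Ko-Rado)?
max |F| = C(377, 4) = 828363250

Erdős-Ko-Rado (1961): when n ≥ 2k, max |F| = C(n−1, k−1). The bound is attained by the star {A : i ∈ A} for any fixed i ∈ [n]. Here C(378−1, 5−1) = C(377, 4) = 828363250.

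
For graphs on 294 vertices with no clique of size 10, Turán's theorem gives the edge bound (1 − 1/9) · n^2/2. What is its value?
Turán density bound = (8/9) · 294^2/2 = 38416

Turán's theorem: ex(n, K_{r+1}) is achieved by the complete r-partite Turán graph T(n, r) with parts as balanced as possible, and is at most (1 − 1/r) · n^2/2. For r = 9, n = 294: the density bound is (8/9) · 86436/2 = 38416. The integer-valued extremum is e(T(294, 9)) = 38415, which is strictly less than the density bound 38416 since 9 ∤ 294 (the parts of T(294, 9) cannot all be equal).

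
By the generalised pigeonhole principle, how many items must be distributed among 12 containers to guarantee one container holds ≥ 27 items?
n = (27 − 1)·12 + 1 = 313

By the generalised pigeonhole principle, to guarantee some box contains ≥ r objects we need more than (r − 1) · k objects total. Threshold: n = (r − 1) · k + 1. With r = 27 and k = 12: n = 26 · 12 + 1 = 312 + 1 = 313. For n = 312 = 26 · 12, we can put exactly 26 objects in every box, avoiding 27 in any single one — so 313 is tight.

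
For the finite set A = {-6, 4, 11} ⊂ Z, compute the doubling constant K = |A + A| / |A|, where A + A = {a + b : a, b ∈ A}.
K = |A + A| / |A| = 6/3 = 2

Enumerate A + A = {a + b : a, b ∈ A}. With |A| = 3, there are |A|^2 = 9 ordered sum pairs; collecting distinct values, A + A = {-12, -2, 5, 8, 15, 22}, so |A + A| = 6. Thus K = 6/3 = 2. For comparison, the minimum possible |A + A| over all 3-element sets is 2·3 − 1 = 5 (so min K = 5/3), attained only by arithmetic progressions.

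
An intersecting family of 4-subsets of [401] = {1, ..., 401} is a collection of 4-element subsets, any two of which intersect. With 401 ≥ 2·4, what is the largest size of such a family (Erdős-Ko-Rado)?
max |F| = C(400, 3) = 10586800

The Erdős-Ko-Rado theorem states: for n ≥ 2k, an intersecting family of k-subsets of an n-element set has size at most C(n − 1, k − 1), with equality for 'star' families {A ⊆ [n] : |A| = k, i ∈ A} (fix an element i). For n = 401, k = 4: C(400, 3) = 10586800.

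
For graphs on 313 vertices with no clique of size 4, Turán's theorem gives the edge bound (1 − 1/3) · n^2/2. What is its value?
Turán density bound = (2/3) · 313^2/2 = 97969/3 ≈ 32656.3333

Turán's theorem: ex(n, K_{r+1}) is achieved by the complete r-partite Turán graph T(n, r) with parts as balanced as possible, and is at most (1 − 1/r) · n^2/2. For r = 3, n = 313: the density bound is (2/3) · 97969/2 = 97969/3 ≈ 32656.3333. The integer-valued extremum is e(T(313, 3)) = 32656, which is strictly less than the density bound 97969/3 since 3 ∤ 313 (the parts of T(313, 3) cannot all be equal).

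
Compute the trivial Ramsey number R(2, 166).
R(2, 166) = 166

R(2, k) = k for all k ≥ 2: in a 2-colouring of K_k, either some edge is red (a red K_2) or all edges are blue (a blue K_k). And K_{165} coloured all-blue has no blue K_166, so R(2, 166) > 165. Hence R(2, 166) = 166.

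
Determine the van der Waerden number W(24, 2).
W(24, 2) = 24 + 1 = 25

A 2-term AP is any pair of integers, so a monochromatic 2-AP exists iff some colour is used at least twice. With 24 colours, the colouring i ↦ i on {1, ..., 24} uses each colour once, avoiding any monochromatic pair, so W(24, 2) > 24. For {1, ..., 25}, pigeonhole forces two integers of the same colour, which form a monochromatic 2-AP. Hence W(24, 2) = 25.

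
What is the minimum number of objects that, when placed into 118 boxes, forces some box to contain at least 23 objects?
n = (23 − 1)·118 + 1 = 2597

By the generalised pigeonhole principle, to guarantee some box contains ≥ r objects we need more than (r − 1) · k objects total. Threshold: n = (r − 1) · k + 1. With r = 23 and k = 118: n = 22 · 118 + 1 = 2596 + 1 = 2597. For n = 2596 = 22 · 118, we can put exactly 22 objects in every box, avoiding 23 in any single one — so 2597 is tight.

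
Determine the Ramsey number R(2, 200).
R(2, 200) = 200

R(2, k) = k for all k ≥ 2: in a 2-colouring of K_k, either some edge is red (a red K_2) or all edges are blue (a blue K_k). And K_{199} coloured all-blue has no blue K_200, so R(2, 200) > 199. Hence R(2, 200) = 200.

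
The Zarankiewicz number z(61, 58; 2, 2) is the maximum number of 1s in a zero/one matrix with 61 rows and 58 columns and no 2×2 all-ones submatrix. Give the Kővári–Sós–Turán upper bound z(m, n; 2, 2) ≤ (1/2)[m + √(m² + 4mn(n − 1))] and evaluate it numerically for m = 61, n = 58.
z(61, 58; 2, 2) ≤ (1/2)[61 + √(61² + 4·61·58·57)] = (1/2)[61 + √810385] = 480.6069

Kővári–Sós–Turán: let r_1, ..., r_61 be the row sums and z = Σ r_i the total number of 1s. Each pair of columns can share at most one row with both entries 1 (else a 2×2 all-ones block appears), so Σ_i C(r_i, 2) ≤ C(58, 2) = 1653. By convexity Σ_i C(r_i, 2) ≥ 61·C(z/61, 2) = z(z − 61)/(2·61), giving z² − 61z − 61·58·57 ≤ 0 and hence z ≤ (1/2)[61 + √(3721 + 4·201666)] = (1/2)[61 + √810385] ≈ (1/2)(61 + 900.2139) = 480.6069.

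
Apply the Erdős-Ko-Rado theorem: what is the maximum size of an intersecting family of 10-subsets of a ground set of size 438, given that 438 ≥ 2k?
max |F| = C(437, 9) = 1474207244018922270

The Erdős-Ko-Rado theorem states: for n ≥ 2k, an intersecting family of k-subsets of an n-element set has size at most C(n − 1, k − 1), with equality for 'star' families {A ⊆ [n] : |A| = k, i ∈ A} (fix an element i). For n = 438, k = 10: C(437, 9) = 1474207244018922270.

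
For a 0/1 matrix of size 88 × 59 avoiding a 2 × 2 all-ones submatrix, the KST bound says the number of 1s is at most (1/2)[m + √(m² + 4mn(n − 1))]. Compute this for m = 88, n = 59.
z(88, 59; 2, 2) ≤ (1/2)[88 + √(88² + 4·88·59·58)] = (1/2)[88 + √1212288] = 594.5198

Kővári–Sós–Turán: let r_1, ..., r_88 be the row sums and z = Σ r_i the total number of 1s. Each pair of columns can share at most one row with both entries 1 (else a 2×2 all-ones block appears), so Σ_i C(r_i, 2) ≤ C(59, 2) = 1711. By convexity Σ_i C(r_i, 2) ≥ 88·C(z/88, 2) = z(z − 88)/(2·88), giving z² − 88z − 88·59·58 ≤ 0 and hence z ≤ (1/2)[88 + √(7744 + 4·301136)] = (1/2)[88 + √1212288] ≈ (1/2)(88 + 1101.0395) = 594.5198.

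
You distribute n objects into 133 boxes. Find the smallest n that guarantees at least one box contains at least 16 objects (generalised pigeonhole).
n = (16 − 1)·133 + 1 = 1996

By the generalised pigeonhole principle, to guarantee some box contains ≥ r objects we need more than (r − 1) · k objects total. Threshold: n = (r − 1) · k + 1. With r = 16 and k = 133: n = 15 · 133 + 1 = 1995 + 1 = 1996. For n = 1995 = 15 · 133, we can put exactly 15 objects in every box, avoiding 16 in any single one — so 1996 is tight.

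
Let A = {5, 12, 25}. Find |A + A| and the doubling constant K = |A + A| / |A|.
K = |A + A| / |A| = 6/3 = 2

Enumerate A + A = {a + b : a, b ∈ A}. With |A| = 3, there are |A|^2 = 9 ordered sum pairs; collecting distinct values, A + A = {10, 17, 24, 30, 37, 50}, so |A + A| = 6. Thus K = 6/3 = 2. For comparison, the minimum possible |A + A| over all 3-element sets is 2·3 − 1 = 5 (so min K = 5/3), attained only by arithmetic progressions.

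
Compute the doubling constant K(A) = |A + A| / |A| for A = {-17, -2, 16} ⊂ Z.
K = |A + A| / |A| = 6/3 = 2

Enumerate A + A = {a + b : a, b ∈ A}. With |A| = 3, there are |A|^2 = 9 ordered sum pairs; collecting distinct values, A + A = {-34, -19, -4, -1, 14, 32}, so |A + A| = 6. Thus K = 6/3 = 2. For comparison, the minimum possible |A + A| over all 3-element sets is 2·3 − 1 = 5 (so min K = 5/3), attained only by arithmetic progressions.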